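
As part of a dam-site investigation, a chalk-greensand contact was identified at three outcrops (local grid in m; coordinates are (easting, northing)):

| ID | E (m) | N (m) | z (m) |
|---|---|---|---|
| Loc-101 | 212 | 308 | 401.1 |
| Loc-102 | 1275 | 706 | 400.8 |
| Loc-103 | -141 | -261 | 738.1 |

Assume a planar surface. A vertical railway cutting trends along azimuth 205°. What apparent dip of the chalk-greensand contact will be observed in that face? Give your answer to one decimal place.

Let the plane be z = a·E + b·N + c.
Loc-102−Loc-101: 1063a + 398b = −0.3;  Loc-103−Loc-101: −353a − 569b = 337.
Solving gives a = 0.28848, b = −0.77123.
Unit vector along 205° is (sin 205°, cos 205°) = (-0.4226, -0.9063).
Slope in that direction = a·(-0.4226) + b·(-0.9063) = 0.57706.
Apparent dip = arctan|0.57706| = 30.0° (true dip is 39.5°, so apparent ≤ true as expected).

30.0°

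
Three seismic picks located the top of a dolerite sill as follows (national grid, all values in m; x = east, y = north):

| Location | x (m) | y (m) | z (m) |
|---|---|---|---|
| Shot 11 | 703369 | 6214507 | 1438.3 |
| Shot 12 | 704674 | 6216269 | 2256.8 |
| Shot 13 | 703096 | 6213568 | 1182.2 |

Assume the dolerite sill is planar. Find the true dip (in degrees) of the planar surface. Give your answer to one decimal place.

24.3°

Let the plane be z = a·x + b·y + c.
Shot 12−Shot 11: 1305a + 1762b = 818.5;  Shot 13−Shot 11: −273a − 939b = −256.1.
Solving gives a = 0.42630, b = 0.14880.
Gradient magnitude |∇z| = √(a² + b²) = √(0.18173 + 0.02214) = 0.45152.
True dip = arctan(0.45152) = 24.3°, dipping toward WSW (azimuth ≈ 251°).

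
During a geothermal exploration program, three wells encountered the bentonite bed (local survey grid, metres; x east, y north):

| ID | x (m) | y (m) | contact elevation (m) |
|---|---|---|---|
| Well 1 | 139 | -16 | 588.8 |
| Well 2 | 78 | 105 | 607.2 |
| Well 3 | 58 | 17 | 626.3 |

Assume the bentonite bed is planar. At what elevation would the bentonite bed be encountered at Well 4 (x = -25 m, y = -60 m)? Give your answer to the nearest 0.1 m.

Two edge vectors: Well 1→Well 2 = (-61, 121, 18.4), Well 1→Well 3 = (-81, 33, 37.5).
Normal n = (Well 1→Well 2) × (Well 1→Well 3) = (3930.3, 797.1, 7788).
So ∂z/∂x = −n_x/n_z = −0.50466 and ∂z/∂y = −n_y/n_z = −0.10235.
Intercept c from Well 1: 588.8 + 70.15 − 1.64 = 657.31.
At (-25, -60): z = 12.6 + 6.1 + 657.31 = 676.1 m.

676.1 m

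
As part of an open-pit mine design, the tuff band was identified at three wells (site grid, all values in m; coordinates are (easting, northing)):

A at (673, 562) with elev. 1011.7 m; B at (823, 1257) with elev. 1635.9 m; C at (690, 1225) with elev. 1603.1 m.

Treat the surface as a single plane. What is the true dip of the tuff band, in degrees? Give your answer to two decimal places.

41.73°

Two edge vectors: A→B = (150, 695, 624.2), A→C = (17, 663, 591.4).
Normal n = (A→B) × (A→C) = (-2821.6, -78098.6, 87635).
So ∂z/∂E = −n_x/n_z = 0.03220 and ∂z/∂N = −n_y/n_z = 0.89118.
Gradient magnitude |∇z| = √(a² + b²) = √(0.00104 + 0.79420) = 0.89176.
True dip = arctan(0.89176) = 41.73°, dipping toward S (azimuth ≈ 182°).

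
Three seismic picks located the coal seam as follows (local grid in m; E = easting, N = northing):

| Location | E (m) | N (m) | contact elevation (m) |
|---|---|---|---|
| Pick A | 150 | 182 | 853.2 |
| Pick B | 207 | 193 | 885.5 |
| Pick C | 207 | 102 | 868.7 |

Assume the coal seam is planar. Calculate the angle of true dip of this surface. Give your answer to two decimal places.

29.35°

Let the plane be z = a·E + b·N + c.
Pick B−Pick A: 57a + 11b = 32.3;  Pick C−Pick A: 57a − 80b = 15.5.
Solving gives a = 0.53104, b = 0.18462.
Gradient magnitude |∇z| = √(a² + b²) = √(0.28200 + 0.03408) = 0.56221.
True dip = arctan(0.56221) = 29.35°, dipping toward WSW (azimuth ≈ 251°).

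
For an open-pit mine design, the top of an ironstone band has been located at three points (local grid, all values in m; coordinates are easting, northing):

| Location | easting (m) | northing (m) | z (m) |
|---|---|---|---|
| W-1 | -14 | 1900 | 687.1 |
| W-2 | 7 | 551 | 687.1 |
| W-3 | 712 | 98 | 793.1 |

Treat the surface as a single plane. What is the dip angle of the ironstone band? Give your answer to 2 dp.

8.64°

Let the plane be z = a·easting + b·northing + c.
W-2−W-1: 21a − 1349b = 0;  W-3−W-1: 726a − 1802b = 106.
Solving gives a = 0.15187, b = 0.00236.
Gradient magnitude |∇z| = √(a² + b²) = √(0.02307 + 0.00001) = 0.15189.
True dip = arctan(0.15189) = 8.64°, dipping toward W (azimuth ≈ 269°).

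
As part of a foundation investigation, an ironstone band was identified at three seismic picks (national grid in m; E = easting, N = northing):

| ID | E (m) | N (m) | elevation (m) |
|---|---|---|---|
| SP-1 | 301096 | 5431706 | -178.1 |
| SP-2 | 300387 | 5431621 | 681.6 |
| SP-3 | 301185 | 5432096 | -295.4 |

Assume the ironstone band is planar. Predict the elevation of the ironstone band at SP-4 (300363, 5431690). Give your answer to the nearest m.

Two edge vectors: SP-1→SP-2 = (-709, -85, 859.7), SP-1→SP-3 = (89, 390, -117.3).
Normal n = (SP-1→SP-2) × (SP-1→SP-3) = (-325312.5, -6652.4, -268945).
So ∂z/∂E = −n_x/n_z = −1.20958746 and ∂z/∂N = −n_y/n_z = −0.02473517.
Intercept c from SP-1: -178.1 + 364201.95 + 134354.17 = 498378.01.
At (300363, 5431690): z = −363315.3 − 134353.8 + 498378.01 = 708.9 m.

709 m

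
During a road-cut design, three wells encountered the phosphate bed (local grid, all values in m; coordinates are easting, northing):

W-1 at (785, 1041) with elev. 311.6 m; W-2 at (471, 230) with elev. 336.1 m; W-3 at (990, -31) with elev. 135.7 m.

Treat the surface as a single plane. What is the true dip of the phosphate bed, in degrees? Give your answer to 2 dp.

Two edge vectors: W-1→W-2 = (-314, -811, 24.5), W-1→W-3 = (205, -1072, -175.9).
Normal n = (W-1→W-2) × (W-1→W-3) = (168918.9, -50210.1, 502863).
So ∂z/∂easting = −n_x/n_z = −0.33591 and ∂z/∂northing = −n_y/n_z = 0.09985.
Gradient magnitude |∇z| = √(a² + b²) = √(0.11284 + 0.00997) = 0.35044.
True dip = arctan(0.35044) = 19.31°, dipping toward ESE (azimuth ≈ 107°).

19.31°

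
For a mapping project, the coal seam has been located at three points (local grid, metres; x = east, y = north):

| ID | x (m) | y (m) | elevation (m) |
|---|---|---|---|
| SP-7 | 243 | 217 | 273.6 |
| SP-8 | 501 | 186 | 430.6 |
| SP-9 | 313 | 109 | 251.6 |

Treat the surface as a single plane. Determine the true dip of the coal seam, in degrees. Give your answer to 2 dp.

Two edge vectors: SP-7→SP-8 = (258, -31, 157), SP-7→SP-9 = (70, -108, -22).
Normal n = (SP-7→SP-8) × (SP-7→SP-9) = (17638, 16666, -25694).
So ∂z/∂x = −n_x/n_z = 0.68646 and ∂z/∂y = −n_y/n_z = 0.64863.
Gradient magnitude |∇z| = √(a² + b²) = √(0.47123 + 0.42073) = 0.94444.
True dip = arctan(0.94444) = 43.36°, dipping toward SW (azimuth ≈ 227°).

43.36°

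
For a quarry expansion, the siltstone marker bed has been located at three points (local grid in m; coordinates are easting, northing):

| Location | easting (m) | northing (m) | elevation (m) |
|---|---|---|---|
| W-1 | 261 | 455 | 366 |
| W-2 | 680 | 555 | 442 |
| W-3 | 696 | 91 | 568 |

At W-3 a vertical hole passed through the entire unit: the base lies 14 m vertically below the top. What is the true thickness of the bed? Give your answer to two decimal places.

13.18 m

Let the plane be z = a·easting + b·northing + c.
W-2−W-1: 419a + 100b = 76;  W-3−W-1: 435a − 364b = 202.
Solving gives a = 0.24418, b = −0.26313.
|∇z| = √(a²+b²) = 0.35898, so dip δ = arctan(0.35898) = 19.75°.
True thickness = vertical thickness × cos δ = 14 × cos 19.75° = 13.18 m.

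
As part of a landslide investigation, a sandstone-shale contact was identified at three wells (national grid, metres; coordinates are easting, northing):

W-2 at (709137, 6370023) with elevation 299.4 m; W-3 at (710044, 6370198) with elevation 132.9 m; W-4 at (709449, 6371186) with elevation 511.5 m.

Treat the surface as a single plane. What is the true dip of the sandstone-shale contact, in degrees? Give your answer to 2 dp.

18.57°

Let the plane be z = a·easting + b·northing + c.
W-3−W-2: 907a + 175b = −166.5;  W-4−W-2: 312a + 1163b = 212.1.
Solving gives a = −0.23070, b = 0.24426.
Gradient magnitude |∇z| = √(a² + b²) = √(0.05322 + 0.05966) = 0.33599.
True dip = arctan(0.33599) = 18.57°, dipping toward SE (azimuth ≈ 137°).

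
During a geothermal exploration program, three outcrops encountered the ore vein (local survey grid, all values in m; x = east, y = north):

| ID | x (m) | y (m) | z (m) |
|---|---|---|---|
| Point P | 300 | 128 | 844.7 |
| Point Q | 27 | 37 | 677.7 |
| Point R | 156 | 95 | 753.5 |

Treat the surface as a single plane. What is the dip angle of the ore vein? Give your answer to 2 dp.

35.44°

Let the plane be z = a·x + b·y + c.
Point Q−Point P: −273a − 91b = −167;  Point R−Point P: −144a − 33b = −91.2.
Solving gives a = 0.68088, b = −0.20747.
Gradient magnitude |∇z| = √(a² + b²) = √(0.46360 + 0.04304) = 0.71179.
True dip = arctan(0.71179) = 35.44°, dipping toward WNW (azimuth ≈ 287°).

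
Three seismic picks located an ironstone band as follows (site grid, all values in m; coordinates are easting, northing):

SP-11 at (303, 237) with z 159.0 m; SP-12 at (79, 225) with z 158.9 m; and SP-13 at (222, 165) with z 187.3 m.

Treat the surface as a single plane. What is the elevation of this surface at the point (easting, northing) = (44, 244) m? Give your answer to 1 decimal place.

150.1 m

Two edge vectors: SP-11→SP-12 = (-224, -12, -0.1), SP-11→SP-13 = (-81, -72, 28.3).
Normal n = (SP-11→SP-12) × (SP-11→SP-13) = (-346.8, 6347.3, 15156).
So ∂z/∂easting = −n_x/n_z = 0.02288 and ∂z/∂northing = −n_y/n_z = −0.41880.
Intercept c from SP-11: 159 − 6.93 + 99.26 = 251.32.
At (44, 244): z = 1.0 − 102.2 + 251.32 = 150.1 m.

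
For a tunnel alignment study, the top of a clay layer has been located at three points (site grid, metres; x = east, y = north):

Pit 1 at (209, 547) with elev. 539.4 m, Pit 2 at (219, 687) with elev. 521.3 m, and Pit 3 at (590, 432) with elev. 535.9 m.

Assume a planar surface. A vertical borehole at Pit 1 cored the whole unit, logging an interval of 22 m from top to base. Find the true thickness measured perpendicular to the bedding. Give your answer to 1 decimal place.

21.8 m

Let the plane be z = a·x + b·y + c.
Pit 2−Pit 1: 10a + 140b = −18.1;  Pit 3−Pit 1: 381a − 115b = −3.5.
Solving gives a = −0.04719, b = −0.12591.
|∇z| = √(a²+b²) = 0.13447, so dip δ = arctan(0.13447) = 7.66°.
True thickness = vertical thickness × cos δ = 22 × cos 7.66° = 21.8 m.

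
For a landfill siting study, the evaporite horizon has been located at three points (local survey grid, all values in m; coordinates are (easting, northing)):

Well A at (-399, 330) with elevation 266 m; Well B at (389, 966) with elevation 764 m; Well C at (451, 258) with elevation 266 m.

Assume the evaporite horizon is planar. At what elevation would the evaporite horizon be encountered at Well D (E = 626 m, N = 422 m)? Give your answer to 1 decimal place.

Let the plane be z = a·E + b·N + c.
Well B−Well A: 788a + 636b = 498;  Well C−Well A: 850a − 72b = 0.
Solving gives a = 0.06003, b = 0.70865.
Then c = 266 − a·-399 − b·330 = 56.10.
At (626, 422): z = 37.6 + 299.0 + 56.10 = 392.7 m.

392.7 m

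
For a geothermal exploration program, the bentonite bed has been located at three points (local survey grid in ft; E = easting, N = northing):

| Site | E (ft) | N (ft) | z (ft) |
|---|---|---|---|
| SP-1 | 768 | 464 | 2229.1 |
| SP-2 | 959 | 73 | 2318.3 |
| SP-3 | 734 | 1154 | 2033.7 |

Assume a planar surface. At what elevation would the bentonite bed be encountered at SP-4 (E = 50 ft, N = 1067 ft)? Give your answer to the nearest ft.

Two edge vectors: SP-1→SP-2 = (191, -391, 89.2), SP-1→SP-3 = (-34, 690, -195.4).
Normal n = (SP-1→SP-2) × (SP-1→SP-3) = (14853.4, 34288.6, 118496).
So ∂z/∂E = −n_x/n_z = −0.12535 and ∂z/∂N = −n_y/n_z = −0.28937.
Intercept c from SP-1: 2229.1 + 96.27 + 134.27 = 2459.63.
At (50, 1067): z = −6.3 − 308.8 + 2459.63 = 2144.6 ft.

2145 ft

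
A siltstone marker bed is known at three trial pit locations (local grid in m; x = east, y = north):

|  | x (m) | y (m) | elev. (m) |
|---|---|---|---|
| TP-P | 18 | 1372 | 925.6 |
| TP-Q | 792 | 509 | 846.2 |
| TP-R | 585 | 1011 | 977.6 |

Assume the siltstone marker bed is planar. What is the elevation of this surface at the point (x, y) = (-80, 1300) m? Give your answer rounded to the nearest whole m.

Two edge vectors: TP-P→TP-Q = (774, -863, -79.4), TP-P→TP-R = (567, -361, 52).
Normal n = (TP-P→TP-Q) × (TP-P→TP-R) = (-73539.4, -85267.8, 209907).
So ∂z/∂x = −n_x/n_z = 0.35034 and ∂z/∂y = −n_y/n_z = 0.40622.
Intercept c from TP-P: 925.6 − 6.31 − 557.33 = 361.96.
At (-80, 1300): z = −28.0 + 528.1 + 361.96 = 862.0 m.

862 m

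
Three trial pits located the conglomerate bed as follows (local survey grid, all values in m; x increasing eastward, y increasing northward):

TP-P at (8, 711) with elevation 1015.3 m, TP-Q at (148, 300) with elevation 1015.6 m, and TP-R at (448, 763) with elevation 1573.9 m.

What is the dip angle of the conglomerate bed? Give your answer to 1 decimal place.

Two edge vectors: TP-P→TP-Q = (140, -411, 0.3), TP-P→TP-R = (440, 52, 558.6).
Normal n = (TP-P→TP-Q) × (TP-P→TP-R) = (-229600.2, -78072, 188120).
So ∂z/∂x = −n_x/n_z = 1.22050 and ∂z/∂y = −n_y/n_z = 0.41501.
Gradient magnitude |∇z| = √(a² + b²) = √(1.48962 + 0.17223) = 1.28913.
True dip = arctan(1.28913) = 52.2°, dipping toward WSW (azimuth ≈ 251°).

52.2°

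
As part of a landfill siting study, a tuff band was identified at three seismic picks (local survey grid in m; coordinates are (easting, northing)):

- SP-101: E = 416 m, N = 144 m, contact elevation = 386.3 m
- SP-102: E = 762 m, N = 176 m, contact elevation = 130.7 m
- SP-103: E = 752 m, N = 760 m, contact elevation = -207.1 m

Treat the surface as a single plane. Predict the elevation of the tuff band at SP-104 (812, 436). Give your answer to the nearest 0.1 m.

-56.9 m

Two edge vectors: SP-101→SP-102 = (346, 32, -255.6), SP-101→SP-103 = (336, 616, -593.4).
Normal n = (SP-101→SP-102) × (SP-101→SP-103) = (138460.8, 119434.8, 202384).
So ∂z/∂E = −n_x/n_z = −0.68415 and ∂z/∂N = −n_y/n_z = −0.59014.
Intercept c from SP-101: 386.3 + 284.61 + 84.98 = 755.89.
At (812, 436): z = −555.5 − 257.3 + 755.89 = -56.9 m.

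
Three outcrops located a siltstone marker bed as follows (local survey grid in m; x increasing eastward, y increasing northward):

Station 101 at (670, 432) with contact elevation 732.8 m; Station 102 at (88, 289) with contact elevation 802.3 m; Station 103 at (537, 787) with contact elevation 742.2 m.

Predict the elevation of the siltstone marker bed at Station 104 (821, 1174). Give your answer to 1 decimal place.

Two edge vectors: Station 101→Station 102 = (-582, -143, 69.5), Station 101→Station 103 = (-133, 355, 9.4).
Normal n = (Station 101→Station 102) × (Station 101→Station 103) = (-26016.7, -3772.7, -225629).
So ∂z/∂x = −n_x/n_z = −0.115307 and ∂z/∂y = −n_y/n_z = −0.016721.
Intercept c from Station 101: 732.8 + 77.26 + 7.22 = 817.28.
At (821, 1174): z = −94.7 − 19.6 + 817.28 = 703.0 m.

703.0 m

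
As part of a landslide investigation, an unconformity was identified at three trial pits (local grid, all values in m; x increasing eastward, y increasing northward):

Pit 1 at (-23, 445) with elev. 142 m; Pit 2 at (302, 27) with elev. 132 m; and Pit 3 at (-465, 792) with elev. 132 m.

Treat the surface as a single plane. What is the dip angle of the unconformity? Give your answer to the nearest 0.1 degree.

Let the plane be z = a·x + b·y + c.
Pit 2−Pit 1: 325a − 418b = −10;  Pit 3−Pit 1: −442a + 347b = −10.
Solving gives a = 0.10628, b = 0.10656.
Gradient magnitude |∇z| = √(a² + b²) = √(0.01130 + 0.01135) = 0.15050.
True dip = arctan(0.15050) = 8.6°, dipping toward SW (azimuth ≈ 225°).

8.6°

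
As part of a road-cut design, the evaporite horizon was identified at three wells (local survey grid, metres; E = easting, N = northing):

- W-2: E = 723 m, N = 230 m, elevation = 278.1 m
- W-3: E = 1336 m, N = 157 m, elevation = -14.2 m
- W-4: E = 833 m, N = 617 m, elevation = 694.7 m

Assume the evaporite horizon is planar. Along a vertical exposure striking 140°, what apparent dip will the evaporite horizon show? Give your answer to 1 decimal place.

48.1°

Two edge vectors: W-2→W-3 = (613, -73, -292.3), W-2→W-4 = (110, 387, 416.6).
Normal n = (W-2→W-3) × (W-2→W-4) = (82708.3, -287528.8, 245261).
So ∂z/∂E = −n_x/n_z = −0.33723 and ∂z/∂N = −n_y/n_z = 1.17234.
Unit vector along 140° is (sin 140°, cos 140°) = (0.6428, -0.7660).
Slope in that direction = a·(0.6428) + b·(-0.7660) = −1.11483.
Apparent dip = arctan|1.11483| = 48.1° (true dip is 50.7°, so apparent ≤ true as expected).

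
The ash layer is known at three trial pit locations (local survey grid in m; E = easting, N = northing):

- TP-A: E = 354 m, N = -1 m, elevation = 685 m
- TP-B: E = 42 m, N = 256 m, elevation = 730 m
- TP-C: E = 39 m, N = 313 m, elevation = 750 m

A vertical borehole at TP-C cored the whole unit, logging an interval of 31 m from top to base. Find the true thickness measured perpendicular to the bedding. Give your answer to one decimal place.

Let the plane be z = a·E + b·N + c.
TP-B−TP-A: −312a + 257b = 45;  TP-C−TP-A: −315a + 314b = 65.
Solving gives a = 0.15135, b = 0.35884.
|∇z| = √(a²+b²) = 0.38946, so dip δ = arctan(0.38946) = 21.28°.
True thickness = vertical thickness × cos δ = 31 × cos 21.28° = 28.9 m.

28.9 m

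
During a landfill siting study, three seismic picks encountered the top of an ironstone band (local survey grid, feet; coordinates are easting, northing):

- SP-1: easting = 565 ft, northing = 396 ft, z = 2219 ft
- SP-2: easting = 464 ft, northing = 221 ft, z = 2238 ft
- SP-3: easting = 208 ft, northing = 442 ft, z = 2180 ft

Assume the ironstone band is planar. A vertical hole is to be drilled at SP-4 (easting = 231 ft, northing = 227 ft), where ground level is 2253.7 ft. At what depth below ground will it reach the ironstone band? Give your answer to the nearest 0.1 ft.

Two edge vectors: SP-1→SP-2 = (-101, -175, 19), SP-1→SP-3 = (-357, 46, -39).
Normal n = (SP-1→SP-2) × (SP-1→SP-3) = (5951, -10722, -67121).
So ∂z/∂easting = −n_x/n_z = 0.08866 and ∂z/∂northing = −n_y/n_z = −0.15974.
Intercept c from SP-1: 2219 − 50.09 + 63.26 = 2232.16.
At (231, 227): z_contact = 20.48 − 36.26 + 2232.16 = 2216.38 ft.
Depth below ground = 2253.7 − 2216.38 = 37.3 ft.

37.3 ft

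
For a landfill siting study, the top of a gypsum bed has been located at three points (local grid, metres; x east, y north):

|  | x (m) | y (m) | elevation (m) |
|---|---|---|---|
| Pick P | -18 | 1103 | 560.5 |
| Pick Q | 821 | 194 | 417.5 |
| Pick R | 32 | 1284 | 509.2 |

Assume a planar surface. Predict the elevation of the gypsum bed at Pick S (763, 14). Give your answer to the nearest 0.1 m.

Let the plane be z = a·x + b·y + c.
Pick Q−Pick P: 839a − 909b = −143;  Pick R−Pick P: 50a + 181b = −51.3.
Solving gives a = −0.367518, b = −0.181901.
Then c = 560.5 − a·-18 − b·1103 = 754.52.
At (763, 14): z = −280.4 − 2.5 + 754.52 = 471.6 m.

471.6 m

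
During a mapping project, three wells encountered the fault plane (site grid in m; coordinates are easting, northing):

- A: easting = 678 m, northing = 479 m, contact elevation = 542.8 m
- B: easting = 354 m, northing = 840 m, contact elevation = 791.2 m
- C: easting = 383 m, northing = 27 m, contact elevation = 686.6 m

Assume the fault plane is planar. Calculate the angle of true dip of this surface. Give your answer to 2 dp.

33.33°

Let the plane be z = a·easting + b·northing + c.
B−A: −324a + 361b = 248.4;  C−A: −295a − 452b = 143.8.
Solving gives a = −0.64911, b = 0.10551.
Gradient magnitude |∇z| = √(a² + b²) = √(0.42135 + 0.01113) = 0.65763.
True dip = arctan(0.65763) = 33.33°, dipping toward E (azimuth ≈ 099°).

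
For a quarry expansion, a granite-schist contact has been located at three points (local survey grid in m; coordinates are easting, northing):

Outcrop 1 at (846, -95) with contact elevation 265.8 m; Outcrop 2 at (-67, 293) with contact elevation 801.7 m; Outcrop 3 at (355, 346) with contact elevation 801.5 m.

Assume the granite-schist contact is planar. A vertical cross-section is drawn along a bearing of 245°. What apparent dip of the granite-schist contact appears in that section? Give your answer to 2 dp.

18.19°

Let the plane be z = a·easting + b·northing + c.
Outcrop 2−Outcrop 1: −913a + 388b = 535.9;  Outcrop 3−Outcrop 1: −491a + 441b = 535.7.
Solving gives a = −0.13426, b = 1.06525.
Unit vector along 245° is (sin 245°, cos 245°) = (-0.9063, -0.4226).
Slope in that direction = a·(-0.9063) + b·(-0.4226) = −0.32851.
Apparent dip = arctan|0.32851| = 18.19° (true dip is 47.0°, so apparent ≤ true as expected).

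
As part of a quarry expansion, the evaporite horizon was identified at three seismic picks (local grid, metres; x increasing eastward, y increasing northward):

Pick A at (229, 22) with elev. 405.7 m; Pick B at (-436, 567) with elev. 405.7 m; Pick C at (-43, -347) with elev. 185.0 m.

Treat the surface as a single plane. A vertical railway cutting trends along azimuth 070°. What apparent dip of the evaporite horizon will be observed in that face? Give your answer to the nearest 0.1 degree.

22.5°

Let the plane be z = a·x + b·y + c.
Pick B−Pick A: −665a + 545b = 0;  Pick C−Pick A: −272a − 369b = −220.7.
Solving gives a = 0.30557, b = 0.37286.
Unit vector along 070° is (sin 70°, cos 70°) = (0.9397, 0.3420).
Slope in that direction = a·(0.9397) + b·(0.3420) = 0.41467.
Apparent dip = arctan|0.41467| = 22.5° (true dip is 25.7°, so apparent ≤ true as expected).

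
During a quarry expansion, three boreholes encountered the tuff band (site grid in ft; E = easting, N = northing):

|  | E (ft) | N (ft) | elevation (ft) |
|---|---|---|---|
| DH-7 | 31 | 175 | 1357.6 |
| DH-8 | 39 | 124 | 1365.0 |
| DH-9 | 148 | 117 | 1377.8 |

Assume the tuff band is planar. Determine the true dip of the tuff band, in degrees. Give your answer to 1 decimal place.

Let the plane be z = a·E + b·N + c.
DH-8−DH-7: 8a − 51b = 7.4;  DH-9−DH-7: 117a − 58b = 20.2.
Solving gives a = 0.10921, b = −0.12797.
Gradient magnitude |∇z| = √(a² + b²) = √(0.01193 + 0.01638) = 0.16823.
True dip = arctan(0.16823) = 9.5°, dipping toward NW (azimuth ≈ 320°).

9.5°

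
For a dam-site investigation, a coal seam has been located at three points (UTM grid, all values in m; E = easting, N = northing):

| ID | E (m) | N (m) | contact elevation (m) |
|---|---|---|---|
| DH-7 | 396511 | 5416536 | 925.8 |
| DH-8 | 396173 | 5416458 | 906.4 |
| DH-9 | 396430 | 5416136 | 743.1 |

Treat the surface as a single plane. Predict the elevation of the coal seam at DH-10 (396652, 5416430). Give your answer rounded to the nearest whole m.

Two edge vectors: DH-7→DH-8 = (-338, -78, -19.4), DH-7→DH-9 = (-81, -400, -182.7).
Normal n = (DH-7→DH-8) × (DH-7→DH-9) = (6490.6, -60181.2, 128882).
So ∂z/∂E = −n_x/n_z = −0.05036080 and ∂z/∂N = −n_y/n_z = 0.46694806.
Intercept c from DH-7: 925.8 + 19968.61 − 2529240.98 = −2508346.57.
At (396652, 5416430): z = −19975.7 + 2529191.5 − 2508346.57 = 869.2 m.

869 m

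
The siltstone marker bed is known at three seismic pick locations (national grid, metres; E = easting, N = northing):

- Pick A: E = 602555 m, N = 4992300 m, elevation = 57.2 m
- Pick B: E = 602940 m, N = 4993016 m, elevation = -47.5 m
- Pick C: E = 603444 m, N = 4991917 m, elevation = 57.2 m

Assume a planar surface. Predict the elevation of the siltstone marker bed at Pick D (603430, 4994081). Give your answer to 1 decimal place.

Two edge vectors: Pick A→Pick B = (385, 716, -104.7), Pick A→Pick C = (889, -383, 0).
Normal n = (Pick A→Pick B) × (Pick A→Pick C) = (-40100.1, -93078.3, -783979).
So ∂z/∂E = −n_x/n_z = −0.051149457 and ∂z/∂N = −n_y/n_z = −0.118725502.
Intercept c from Pick A: 57.2 + 30820.36 + 592713.32 = 623590.88.
At (603430, 4994081): z = −30865.1 − 592924.8 + 623590.88 = -199.0 m.

-199.0 m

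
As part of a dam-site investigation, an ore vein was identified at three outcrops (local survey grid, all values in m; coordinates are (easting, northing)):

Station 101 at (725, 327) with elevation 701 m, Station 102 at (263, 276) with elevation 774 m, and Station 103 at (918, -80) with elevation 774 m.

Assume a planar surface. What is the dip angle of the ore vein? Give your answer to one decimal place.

Let the plane be z = a·E + b·N + c.
Station 102−Station 101: −462a − 51b = 73;  Station 103−Station 101: 193a − 407b = 73.
Solving gives a = −0.13133, b = −0.24164.
Gradient magnitude |∇z| = √(a² + b²) = √(0.01725 + 0.05839) = 0.27502.
True dip = arctan(0.27502) = 15.4°, dipping toward NNE (azimuth ≈ 029°).

15.4°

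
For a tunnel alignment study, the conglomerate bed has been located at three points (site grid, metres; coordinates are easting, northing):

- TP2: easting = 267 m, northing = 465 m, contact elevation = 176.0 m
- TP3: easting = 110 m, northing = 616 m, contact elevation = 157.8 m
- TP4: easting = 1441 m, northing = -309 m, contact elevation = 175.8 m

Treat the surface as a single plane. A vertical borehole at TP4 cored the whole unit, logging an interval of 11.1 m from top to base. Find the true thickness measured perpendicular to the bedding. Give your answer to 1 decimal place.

Let the plane be z = a·easting + b·northing + c.
TP3−TP2: −157a + 151b = −18.2;  TP4−TP2: 1174a − 774b = −0.2.
Solving gives a = −0.25319, b = −0.38378.
|∇z| = √(a²+b²) = 0.45978, so dip δ = arctan(0.45978) = 24.69°.
True thickness = vertical thickness × cos δ = 11.1 × cos 24.69° = 10.1 m.

10.1 m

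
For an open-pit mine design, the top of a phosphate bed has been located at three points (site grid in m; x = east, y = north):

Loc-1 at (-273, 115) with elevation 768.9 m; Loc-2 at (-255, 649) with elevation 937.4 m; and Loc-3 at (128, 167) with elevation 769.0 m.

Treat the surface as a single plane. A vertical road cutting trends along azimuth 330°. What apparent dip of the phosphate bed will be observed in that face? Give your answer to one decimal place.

Let the plane be z = a·x + b·y + c.
Loc-2−Loc-1: 18a + 534b = 168.5;  Loc-3−Loc-1: 401a + 52b = 0.1.
Solving gives a = −0.04085, b = 0.31692.
Unit vector along 330° is (sin 330°, cos 330°) = (-0.5000, 0.8660).
Slope in that direction = a·(-0.5000) + b·(0.8660) = 0.29488.
Apparent dip = arctan|0.29488| = 16.4° (true dip is 17.7°, so apparent ≤ true as expected).

16.4°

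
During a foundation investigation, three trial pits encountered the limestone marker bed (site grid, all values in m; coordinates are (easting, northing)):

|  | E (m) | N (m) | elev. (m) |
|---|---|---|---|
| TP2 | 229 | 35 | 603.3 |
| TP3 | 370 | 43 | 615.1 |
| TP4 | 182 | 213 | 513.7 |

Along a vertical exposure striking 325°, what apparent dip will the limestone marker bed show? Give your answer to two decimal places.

Let the plane be z = a·E + b·N + c.
TP3−TP2: 141a + 8b = 11.8;  TP4−TP2: −47a + 178b = −89.6.
Solving gives a = 0.11059, b = −0.47417.
Unit vector along 325° is (sin 325°, cos 325°) = (-0.5736, 0.8192).
Slope in that direction = a·(-0.5736) + b·(0.8192) = −0.45185.
Apparent dip = arctan|0.45185| = 24.32° (true dip is 26.0°, so apparent ≤ true as expected).

24.32°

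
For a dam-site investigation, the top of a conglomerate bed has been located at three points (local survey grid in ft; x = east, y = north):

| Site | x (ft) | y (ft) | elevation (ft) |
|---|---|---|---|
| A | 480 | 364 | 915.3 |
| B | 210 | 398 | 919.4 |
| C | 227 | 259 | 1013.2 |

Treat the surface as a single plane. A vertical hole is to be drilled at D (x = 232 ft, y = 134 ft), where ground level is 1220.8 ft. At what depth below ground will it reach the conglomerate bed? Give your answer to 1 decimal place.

Two edge vectors: A→B = (-270, 34, 4.1), A→C = (-253, -105, 97.9).
Normal n = (A→B) × (A→C) = (3759.1, 25395.7, 36952).
So ∂z/∂x = −n_x/n_z = −0.10173 and ∂z/∂y = −n_y/n_z = −0.68726.
Intercept c from A: 915.3 + 48.83 + 250.16 = 1214.29.
At (232, 134): z_contact = −23.60 − 92.09 + 1214.29 = 1098.60 ft.
Depth below ground = 1220.8 − 1098.60 = 122.2 ft.

122.2 ft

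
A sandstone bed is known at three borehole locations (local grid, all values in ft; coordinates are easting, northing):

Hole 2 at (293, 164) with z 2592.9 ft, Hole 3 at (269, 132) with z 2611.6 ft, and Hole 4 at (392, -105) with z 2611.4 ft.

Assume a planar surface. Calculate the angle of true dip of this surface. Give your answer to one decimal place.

27.4°

Let the plane be z = a·easting + b·northing + c.
Hole 3−Hole 2: −24a − 32b = 18.7;  Hole 4−Hole 2: 99a − 269b = 18.5.
Solving gives a = −0.46117, b = −0.23850.
Gradient magnitude |∇z| = √(a² + b²) = √(0.21268 + 0.05688) = 0.51919.
True dip = arctan(0.51919) = 27.4°, dipping toward ENE (azimuth ≈ 063°).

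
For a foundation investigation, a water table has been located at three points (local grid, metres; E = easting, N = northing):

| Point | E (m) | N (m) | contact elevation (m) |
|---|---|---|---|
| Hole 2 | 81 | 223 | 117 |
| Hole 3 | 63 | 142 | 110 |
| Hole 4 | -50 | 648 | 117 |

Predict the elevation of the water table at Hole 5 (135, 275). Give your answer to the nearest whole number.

Let the plane be z = a·E + b·N + c.
Hole 3−Hole 2: −18a − 81b = −7;  Hole 4−Hole 2: −131a + 425b = 0.
Solving gives a = 0.16292, b = 0.05022.
Then c = 117 − a·81 − b·223 = 92.61.
At (135, 275): z = 22.0 + 13.8 + 92.61 = 128.4 m.

128 m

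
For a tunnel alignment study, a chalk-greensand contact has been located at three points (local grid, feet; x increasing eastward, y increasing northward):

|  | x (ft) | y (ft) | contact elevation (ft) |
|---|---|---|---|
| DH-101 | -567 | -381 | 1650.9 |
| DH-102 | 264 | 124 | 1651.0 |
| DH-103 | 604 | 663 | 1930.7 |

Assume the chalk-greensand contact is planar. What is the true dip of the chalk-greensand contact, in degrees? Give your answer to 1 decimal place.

Let the plane be z = a·x + b·y + c.
DH-102−DH-101: 831a + 505b = 0.1;  DH-103−DH-101: 1171a + 1044b = 279.8.
Solving gives a = −0.51119, b = 0.84138.
Gradient magnitude |∇z| = √(a² + b²) = √(0.26131 + 0.70792) = 0.98450.
True dip = arctan(0.98450) = 44.6°, dipping toward SSE (azimuth ≈ 149°).

44.6°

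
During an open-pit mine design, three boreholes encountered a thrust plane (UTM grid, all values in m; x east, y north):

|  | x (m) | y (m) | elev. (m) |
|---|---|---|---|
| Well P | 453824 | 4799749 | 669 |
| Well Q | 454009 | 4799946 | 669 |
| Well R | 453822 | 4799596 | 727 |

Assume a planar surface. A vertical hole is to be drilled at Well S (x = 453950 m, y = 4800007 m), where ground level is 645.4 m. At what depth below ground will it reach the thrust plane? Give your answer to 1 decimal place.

Let the plane be z = a·x + b·y + c.
Well Q−Well P: 185a + 197b = 0;  Well R−Well P: −2a − 153b = 58.
Solving gives a = 0.409372649, b = −0.384436244.
Then c = 669 − a·453824 − b·4799749 = 1660083.34.
At (453950, 4800007): z_contact = 185834.71 − 1845296.66 + 1660083.34 = 621.40 m.
Depth below ground = 645.4 − 621.40 = 24.0 m.

24.0 m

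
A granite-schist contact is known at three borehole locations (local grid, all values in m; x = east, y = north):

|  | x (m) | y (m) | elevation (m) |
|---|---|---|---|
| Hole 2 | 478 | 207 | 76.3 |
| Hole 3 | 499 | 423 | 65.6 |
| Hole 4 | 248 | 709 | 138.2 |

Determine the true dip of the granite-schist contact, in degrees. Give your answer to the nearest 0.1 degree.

17.3°

Let the plane be z = a·x + b·y + c.
Hole 3−Hole 2: 21a + 216b = −10.7;  Hole 4−Hole 2: −230a + 502b = 61.9.
Solving gives a = −0.31121, b = −0.01928.
Gradient magnitude |∇z| = √(a² + b²) = √(0.09685 + 0.00037) = 0.31181.
True dip = arctan(0.31181) = 17.3°, dipping toward E (azimuth ≈ 086°).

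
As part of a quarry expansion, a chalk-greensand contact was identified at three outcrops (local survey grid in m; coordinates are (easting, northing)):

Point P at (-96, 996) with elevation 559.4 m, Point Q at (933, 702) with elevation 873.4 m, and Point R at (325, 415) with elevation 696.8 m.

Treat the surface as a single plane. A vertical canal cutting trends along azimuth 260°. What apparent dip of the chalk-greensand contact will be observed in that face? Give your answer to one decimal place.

16.3°

Let the plane be z = a·E + b·N + c.
Point Q−Point P: 1029a − 294b = 314;  Point R−Point P: 421a − 581b = 137.4.
Solving gives a = 0.29961, b = −0.01939.
Unit vector along 260° is (sin 260°, cos 260°) = (-0.9848, -0.1736).
Slope in that direction = a·(-0.9848) + b·(-0.1736) = −0.29169.
Apparent dip = arctan|0.29169| = 16.3° (true dip is 16.7°, so apparent ≤ true as expected).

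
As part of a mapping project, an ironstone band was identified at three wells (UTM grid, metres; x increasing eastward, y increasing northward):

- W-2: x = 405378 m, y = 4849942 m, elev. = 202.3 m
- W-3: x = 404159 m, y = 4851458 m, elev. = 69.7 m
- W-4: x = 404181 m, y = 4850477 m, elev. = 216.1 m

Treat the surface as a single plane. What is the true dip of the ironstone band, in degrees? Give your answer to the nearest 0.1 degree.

Two edge vectors: W-2→W-3 = (-1219, 1516, -132.6), W-2→W-4 = (-1197, 535, 13.8).
Normal n = (W-2→W-3) × (W-2→W-4) = (91861.8, 175544.4, 1162487).
So ∂z/∂x = −n_x/n_z = −0.07902 and ∂z/∂y = −n_y/n_z = −0.15101.
Gradient magnitude |∇z| = √(a² + b²) = √(0.00624 + 0.02280) = 0.17043.
True dip = arctan(0.17043) = 9.7°, dipping toward NNE (azimuth ≈ 028°).

9.7°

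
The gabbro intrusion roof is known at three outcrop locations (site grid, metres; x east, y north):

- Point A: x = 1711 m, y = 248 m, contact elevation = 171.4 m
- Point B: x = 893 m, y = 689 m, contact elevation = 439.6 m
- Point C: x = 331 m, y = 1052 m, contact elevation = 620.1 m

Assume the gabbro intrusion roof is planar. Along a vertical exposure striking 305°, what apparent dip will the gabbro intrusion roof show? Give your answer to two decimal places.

14.59°

Let the plane be z = a·x + b·y + c.
Point B−Point A: −818a + 441b = 268.2;  Point C−Point A: −1380a + 804b = 448.7.
Solving gives a = −0.36169, b = −0.06273.
Unit vector along 305° is (sin 305°, cos 305°) = (-0.8192, 0.5736).
Slope in that direction = a·(-0.8192) + b·(0.5736) = 0.26030.
Apparent dip = arctan|0.26030| = 14.59° (true dip is 20.2°, so apparent ≤ true as expected).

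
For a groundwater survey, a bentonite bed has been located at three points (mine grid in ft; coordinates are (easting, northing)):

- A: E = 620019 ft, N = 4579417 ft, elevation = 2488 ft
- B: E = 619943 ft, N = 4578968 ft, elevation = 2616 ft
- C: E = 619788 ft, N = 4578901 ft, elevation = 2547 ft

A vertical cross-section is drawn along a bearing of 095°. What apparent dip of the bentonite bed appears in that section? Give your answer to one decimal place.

Let the plane be z = a·E + b·N + c.
B−A: −76a − 449b = 128;  C−A: −231a − 516b = 59.
Solving gives a = 0.61326, b = −0.38888.
Unit vector along 095° is (sin 95°, cos 95°) = (0.9962, -0.0872).
Slope in that direction = a·(0.9962) + b·(-0.0872) = 0.64482.
Apparent dip = arctan|0.64482| = 32.8° (true dip is 36.0°, so apparent ≤ true as expected).

32.8°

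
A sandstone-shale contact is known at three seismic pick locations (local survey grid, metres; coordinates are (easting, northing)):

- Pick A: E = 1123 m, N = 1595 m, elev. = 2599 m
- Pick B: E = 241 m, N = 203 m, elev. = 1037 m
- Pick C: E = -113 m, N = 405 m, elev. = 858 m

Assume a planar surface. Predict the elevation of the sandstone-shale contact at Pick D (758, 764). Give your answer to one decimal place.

1802.5 m

Let the plane be z = a·E + b·N + c.
Pick B−Pick A: −882a − 1392b = −1562;  Pick C−Pick A: −1236a − 1190b = −1741.
Solving gives a = 0.841653, b = 0.588838.
Then c = 2599 − a·1123 − b·1595 = 714.63.
At (758, 764): z = 638.0 + 449.9 + 714.63 = 1802.5 m.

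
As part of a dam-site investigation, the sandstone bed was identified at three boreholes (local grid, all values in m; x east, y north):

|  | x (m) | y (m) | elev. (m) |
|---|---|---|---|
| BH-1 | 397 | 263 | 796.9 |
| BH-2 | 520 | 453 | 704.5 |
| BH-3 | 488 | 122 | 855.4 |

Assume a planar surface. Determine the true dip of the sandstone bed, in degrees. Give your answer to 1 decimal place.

Let the plane be z = a·x + b·y + c.
BH-2−BH-1: 123a + 190b = −92.4;  BH-3−BH-1: 91a − 141b = 58.5.
Solving gives a = −0.05525, b = −0.45055.
Gradient magnitude |∇z| = √(a² + b²) = √(0.00305 + 0.20300) = 0.45392.
True dip = arctan(0.45392) = 24.4°, dipping toward N (azimuth ≈ 007°).

24.4°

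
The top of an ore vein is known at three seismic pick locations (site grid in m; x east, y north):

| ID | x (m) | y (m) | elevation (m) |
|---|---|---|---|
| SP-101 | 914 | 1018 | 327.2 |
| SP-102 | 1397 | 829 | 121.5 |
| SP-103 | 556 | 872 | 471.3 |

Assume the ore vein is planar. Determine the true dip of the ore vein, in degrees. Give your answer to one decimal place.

22.6°

Two edge vectors: SP-101→SP-102 = (483, -189, -205.7), SP-101→SP-103 = (-358, -146, 144.1).
Normal n = (SP-101→SP-102) × (SP-101→SP-103) = (-57267.1, 4040.3, -138180).
So ∂z/∂x = −n_x/n_z = −0.41444 and ∂z/∂y = −n_y/n_z = 0.02924.
Gradient magnitude |∇z| = √(a² + b²) = √(0.17176 + 0.00085) = 0.41547.
True dip = arctan(0.41547) = 22.6°, dipping toward E (azimuth ≈ 094°).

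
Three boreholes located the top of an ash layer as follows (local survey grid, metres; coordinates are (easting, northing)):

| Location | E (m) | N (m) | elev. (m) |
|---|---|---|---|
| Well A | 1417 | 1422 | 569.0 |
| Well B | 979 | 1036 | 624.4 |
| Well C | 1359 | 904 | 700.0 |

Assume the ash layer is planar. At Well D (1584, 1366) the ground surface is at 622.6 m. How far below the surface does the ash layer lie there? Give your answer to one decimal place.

Let the plane be z = a·E + b·N + c.
Well B−Well A: −438a − 386b = 55.4;  Well C−Well A: −58a − 518b = 131.
Solving gives a = 0.106940, b = −0.264870.
Then c = 569 − a·1417 − b·1422 = 794.11.
At (1584, 1366): z_contact = 169.39 − 361.81 + 794.11 = 601.69 m.
Depth below ground = 622.6 − 601.69 = 20.9 m.

20.9 m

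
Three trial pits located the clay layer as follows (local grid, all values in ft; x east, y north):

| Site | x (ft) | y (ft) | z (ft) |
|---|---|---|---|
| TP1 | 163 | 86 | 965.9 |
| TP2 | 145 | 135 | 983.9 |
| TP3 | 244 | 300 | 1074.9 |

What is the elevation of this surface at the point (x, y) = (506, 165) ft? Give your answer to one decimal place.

Let the plane be z = a·x + b·y + c.
TP2−TP1: −18a + 49b = 18;  TP3−TP1: 81a + 214b = 109.
Solving gives a = 0.19038, b = 0.43728.
Then c = 965.9 − a·163 − b·86 = 897.26.
At (506, 165): z = 96.3 + 72.2 + 897.26 = 1065.7 ft.

1065.7 ft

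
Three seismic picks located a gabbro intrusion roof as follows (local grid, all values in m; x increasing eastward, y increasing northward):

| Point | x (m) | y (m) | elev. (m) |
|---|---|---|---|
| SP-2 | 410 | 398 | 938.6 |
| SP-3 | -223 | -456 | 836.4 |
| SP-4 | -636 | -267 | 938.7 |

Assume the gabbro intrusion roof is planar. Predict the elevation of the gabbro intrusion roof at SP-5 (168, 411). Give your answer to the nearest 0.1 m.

976.4 m

Two edge vectors: SP-2→SP-3 = (-633, -854, -102.2), SP-2→SP-4 = (-1046, -665, 0.1).
Normal n = (SP-2→SP-3) × (SP-2→SP-4) = (-68048.4, 106964.5, -472339).
So ∂z/∂x = −n_x/n_z = −0.14407 and ∂z/∂y = −n_y/n_z = 0.22646.
Intercept c from SP-2: 938.6 + 59.07 − 90.13 = 907.54.
At (168, 411): z = −24.2 + 93.1 + 907.54 = 976.4 m.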